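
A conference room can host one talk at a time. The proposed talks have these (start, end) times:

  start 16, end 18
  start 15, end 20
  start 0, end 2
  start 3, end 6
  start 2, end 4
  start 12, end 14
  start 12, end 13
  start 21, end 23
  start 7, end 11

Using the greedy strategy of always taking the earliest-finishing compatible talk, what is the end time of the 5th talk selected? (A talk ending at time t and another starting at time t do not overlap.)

Order by finish time; keep every interval that doesn't clash with the previous kept one.
By end time: (0,2), (2,4), (3,6), (7,11), (12,13), (12,14), (16,18), (15,20), (21,23).
Pick (0,2); next start ≥ 2 → (2,4); next start ≥ 4 → (7,11); next start ≥ 11 → (12,13); next start ≥ 13 → (16,18); next start ≥ 18 → (21,23).
Selected: (0,2) (2,4) (7,11) (12,13) (16,18) (21,23)

18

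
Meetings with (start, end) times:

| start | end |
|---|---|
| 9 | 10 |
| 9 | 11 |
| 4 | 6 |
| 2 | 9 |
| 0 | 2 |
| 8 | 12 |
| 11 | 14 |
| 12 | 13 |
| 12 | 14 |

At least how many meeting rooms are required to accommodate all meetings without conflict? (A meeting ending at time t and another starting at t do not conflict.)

3

The answer is the maximum number of intervals overlapping at any instant.
Events (time:±→running): 0:+→1 2:-→0 2:+→1 4:+→2 6:-→1 8:+→2 9:-→1 9:+→2 9:+→3 … peak 3.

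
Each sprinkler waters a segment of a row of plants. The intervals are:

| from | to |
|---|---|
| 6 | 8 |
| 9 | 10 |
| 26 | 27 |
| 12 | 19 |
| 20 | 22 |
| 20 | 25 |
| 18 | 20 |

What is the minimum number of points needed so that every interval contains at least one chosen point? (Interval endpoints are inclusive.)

Sort by right endpoint; whenever an interval is uncovered, place a point at its right end.
By right end: [6,8]  [9,10]  [12,19]  [18,20]  [20,22]  [20,25]  [26,27]
[6,8] uncovered → point at 8; [9,10] uncovered → point at 10; [12,19] uncovered → point at 19; [20,22] uncovered → point at 22; [26,27] uncovered → point at 27.
Points: 8, 10, 19, 22, 27 (5 total).

5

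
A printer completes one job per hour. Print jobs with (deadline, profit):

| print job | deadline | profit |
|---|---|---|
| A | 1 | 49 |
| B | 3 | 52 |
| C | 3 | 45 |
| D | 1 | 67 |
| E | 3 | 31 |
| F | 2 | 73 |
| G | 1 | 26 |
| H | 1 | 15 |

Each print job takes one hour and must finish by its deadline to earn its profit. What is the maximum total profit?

Take jobs in profit order; each goes to the latest open slot no later than its deadline.
By profit: F(d2,73), D(d1,67), B(d3,52), A(d1,49), C(d3,45), E(d3,31), G(d1,26), H(d1,15)
F→slot 2; D→slot 1; B→slot 3; A skipped; C skipped; E skipped; G skipped; H skipped.
Profit = 67 + 73 + 52 = 192

192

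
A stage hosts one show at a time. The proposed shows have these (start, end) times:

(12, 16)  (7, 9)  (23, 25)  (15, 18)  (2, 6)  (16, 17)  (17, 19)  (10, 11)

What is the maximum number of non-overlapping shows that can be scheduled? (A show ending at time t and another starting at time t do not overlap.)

7

By end time: (2,6), (7,9), (10,11), (12,16), (16,17), (15,18), (17,19), (23,25).
Pick (2,6); next start ≥ 6 → (7,9); next start ≥ 9 → (10,11); next start ≥ 11 → (12,16); next start ≥ 16 → (16,17); next start ≥ 17 → (17,19); next start ≥ 19 → (23,25).
Selected 7 shows.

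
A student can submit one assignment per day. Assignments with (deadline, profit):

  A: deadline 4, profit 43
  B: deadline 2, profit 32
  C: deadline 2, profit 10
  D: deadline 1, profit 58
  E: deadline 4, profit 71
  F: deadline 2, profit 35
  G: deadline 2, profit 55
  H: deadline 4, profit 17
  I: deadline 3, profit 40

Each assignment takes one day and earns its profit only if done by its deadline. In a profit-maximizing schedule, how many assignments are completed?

Take jobs in profit order; each goes to the latest open slot no later than its deadline.
Profit order: E=71 D=58 G=55 A=43 I=40 F=35 B=32 H=17 C=10
Assign: E→slot 4, D→slot 1, G→slot 2, A→slot 3, I skipped, F skipped, B skipped, H skipped, C skipped.
Slots: [1:D] [2:G] [3:A] [4:E]
4 of 9 scheduled.

4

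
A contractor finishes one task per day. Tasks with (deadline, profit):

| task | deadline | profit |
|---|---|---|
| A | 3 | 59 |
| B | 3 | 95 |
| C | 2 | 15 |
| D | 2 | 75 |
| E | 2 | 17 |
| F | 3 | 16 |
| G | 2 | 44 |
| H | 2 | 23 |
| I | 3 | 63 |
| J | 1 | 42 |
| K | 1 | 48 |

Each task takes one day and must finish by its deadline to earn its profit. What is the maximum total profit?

Sort by profit descending; place each in the latest free slot ≤ its deadline.
By profit: B(d3,95), D(d2,75), I(d3,63), A(d3,59), K(d1,48), G(d2,44), J(d1,42), H(d2,23), E(d2,17), F(d3,16), C(d2,15)
B→slot 3; D→slot 2; I→slot 1; A skipped; K skipped; G skipped; J skipped; H skipped; E skipped; F skipped; C skipped.
Profit = 63 + 75 + 95 = 233

233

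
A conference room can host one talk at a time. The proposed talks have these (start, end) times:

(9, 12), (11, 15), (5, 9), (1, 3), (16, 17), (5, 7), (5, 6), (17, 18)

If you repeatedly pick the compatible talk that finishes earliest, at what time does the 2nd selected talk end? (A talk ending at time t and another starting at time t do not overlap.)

By end time: (1,3), (5,6), (5,7), (5,9), (9,12), (11,15), (16,17), (17,18).
Pick (1,3); next start ≥ 3 → (5,6); next start ≥ 6 → (9,12); next start ≥ 12 → (16,17); next start ≥ 17 → (17,18).
Selected: (1,3) (5,6) (9,12) (16,17) (17,18)

6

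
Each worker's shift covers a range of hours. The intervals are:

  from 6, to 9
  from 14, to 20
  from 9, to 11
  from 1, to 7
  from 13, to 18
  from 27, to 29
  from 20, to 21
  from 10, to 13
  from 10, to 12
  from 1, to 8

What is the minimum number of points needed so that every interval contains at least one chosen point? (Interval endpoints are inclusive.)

5

Process intervals by earliest right end; each time one isn't hit yet, stab at its right endpoint.
Sorted: [1,7] [1,8] [6,9] [9,11] [10,12] [10,13] [13,18] [14,20] [20,21] [27,29]
{[1,7],[1,8],[6,9]} hit by 7; {[9,11],[10,12],[10,13]} hit by 11; {[13,18],[14,20]} hit by 18; {[20,21]} hit by 21; {[27,29]} hit by 29.
Points: 7, 11, 18, 21, 29 (5 total).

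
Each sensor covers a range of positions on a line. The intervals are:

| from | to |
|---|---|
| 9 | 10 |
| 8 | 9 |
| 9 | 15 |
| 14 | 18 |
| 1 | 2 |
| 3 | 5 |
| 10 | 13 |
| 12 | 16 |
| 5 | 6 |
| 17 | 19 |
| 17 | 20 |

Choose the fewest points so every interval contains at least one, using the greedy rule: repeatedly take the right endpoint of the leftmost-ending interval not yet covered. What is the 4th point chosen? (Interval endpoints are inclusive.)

13

By right end: [1,2]  [3,5]  [5,6]  [8,9]  [9,10]  [10,13]  [9,15]  [12,16]  [14,18]  [17,19]  [17,20]
[1,2] uncovered → point at 2; [3,5] uncovered → point at 5; [8,9] uncovered → point at 9; [10,13] uncovered → point at 13; [14,18] uncovered → point at 18.
Points: 2, 5, 9, 13, 18 (5 total).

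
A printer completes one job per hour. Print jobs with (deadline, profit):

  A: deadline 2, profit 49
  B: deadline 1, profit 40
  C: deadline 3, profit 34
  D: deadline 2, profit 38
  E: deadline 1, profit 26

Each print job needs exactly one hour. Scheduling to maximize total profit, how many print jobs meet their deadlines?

Sort by profit descending; place each in the latest free slot ≤ its deadline.
By profit: A(d2,49), B(d1,40), D(d2,38), C(d3,34), E(d1,26)
A→slot 2; B→slot 1; D skipped; C→slot 3; E skipped.
3 of 5 scheduled.

3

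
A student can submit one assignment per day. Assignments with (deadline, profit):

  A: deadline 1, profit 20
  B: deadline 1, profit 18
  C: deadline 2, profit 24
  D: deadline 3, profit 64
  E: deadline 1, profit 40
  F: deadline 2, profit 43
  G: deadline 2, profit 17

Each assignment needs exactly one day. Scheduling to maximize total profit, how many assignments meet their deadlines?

By profit: D(d3,64), F(d2,43), E(d1,40), C(d2,24), A(d1,20), B(d1,18), G(d2,17)
D→slot 3; F→slot 2; E→slot 1; C skipped; A skipped; B skipped; G skipped.
3 of 7 scheduled.

3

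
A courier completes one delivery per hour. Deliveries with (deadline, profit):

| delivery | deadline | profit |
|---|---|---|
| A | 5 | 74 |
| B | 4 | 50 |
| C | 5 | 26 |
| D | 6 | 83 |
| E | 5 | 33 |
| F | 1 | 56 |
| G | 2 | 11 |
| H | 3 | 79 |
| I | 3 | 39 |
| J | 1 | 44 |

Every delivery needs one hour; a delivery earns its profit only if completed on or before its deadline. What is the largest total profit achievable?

381

Take jobs in profit order; each goes to the latest open slot no later than its deadline.
By profit: D(d6,83), H(d3,79), A(d5,74), F(d1,56), B(d4,50), J(d1,44), I(d3,39), E(d5,33), C(d5,26), G(d2,11)
D→slot 6; H→slot 3; A→slot 5; F→slot 1; B→slot 4; J skipped; I→slot 2; E skipped; C skipped; G skipped.
Profit = 56 + 39 + 79 + 50 + 74 + 83 = 381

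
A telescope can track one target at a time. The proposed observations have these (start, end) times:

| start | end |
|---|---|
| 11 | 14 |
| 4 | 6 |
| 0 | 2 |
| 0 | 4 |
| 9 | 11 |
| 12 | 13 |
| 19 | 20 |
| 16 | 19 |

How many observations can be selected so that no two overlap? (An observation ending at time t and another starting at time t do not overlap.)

6

Greedy by earliest finish: after sorting by end time, pick each interval compatible with the last pick.
By end time: (0,2), (0,4), (4,6), (9,11), (12,13), (11,14), (16,19), (19,20).
Pick (0,2); next start ≥ 2 → (4,6); next start ≥ 6 → (9,11); next start ≥ 11 → (12,13); next start ≥ 13 → (16,19); next start ≥ 19 → (19,20).
Selected 6 observations.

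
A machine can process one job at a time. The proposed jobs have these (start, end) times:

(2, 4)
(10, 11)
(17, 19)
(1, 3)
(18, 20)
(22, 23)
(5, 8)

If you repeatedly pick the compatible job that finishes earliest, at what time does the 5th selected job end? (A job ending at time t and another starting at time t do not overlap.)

Sorted by end: (1,3)  (2,4)  (5,8)  (10,11)  (17,19)  (18,20)  (22,23)
take (1,3); take (5,8); take (10,11); take (17,19); take (22,23).
Selected: (1,3) (5,8) (10,11) (17,19) (22,23)

23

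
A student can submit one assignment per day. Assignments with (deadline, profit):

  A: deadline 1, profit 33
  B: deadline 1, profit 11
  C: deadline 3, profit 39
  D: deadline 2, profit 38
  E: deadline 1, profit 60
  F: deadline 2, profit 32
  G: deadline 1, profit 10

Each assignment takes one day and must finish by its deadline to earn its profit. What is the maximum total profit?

137

Take jobs in profit order; each goes to the latest open slot no later than its deadline.
By profit: E(d1,60), C(d3,39), D(d2,38), A(d1,33), F(d2,32), B(d1,11), G(d1,10)
E→slot 1; C→slot 3; D→slot 2; A skipped; F skipped; B skipped; G skipped.
Profit = 60 + 38 + 39 = 137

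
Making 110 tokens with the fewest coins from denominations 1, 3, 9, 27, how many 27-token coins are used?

4

Greedy: take as many of the largest coin as possible, then repeat with the remainder.
110 = 4×27 + 2×1
Count of 27: 4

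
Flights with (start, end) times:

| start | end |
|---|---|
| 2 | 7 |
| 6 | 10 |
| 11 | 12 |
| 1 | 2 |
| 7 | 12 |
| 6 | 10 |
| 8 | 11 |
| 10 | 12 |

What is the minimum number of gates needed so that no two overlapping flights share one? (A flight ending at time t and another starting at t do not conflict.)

Count concurrent intervals with a sweep; the peak is the room count.
starts: [1, 2, 6, 6, 7, 8, 10, 11]
ends:   [2, 7, 10, 10, 11, 12, 12, 12]
s1→1 e2→0 s2→1 s6→2 s6→3 e7→2 s7→3 s8→4  — peak 4.

4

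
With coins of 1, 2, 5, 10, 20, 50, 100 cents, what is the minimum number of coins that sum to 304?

304 − 3×100→4 − 2×2→0
Total coins = 3 + 2 = 5

5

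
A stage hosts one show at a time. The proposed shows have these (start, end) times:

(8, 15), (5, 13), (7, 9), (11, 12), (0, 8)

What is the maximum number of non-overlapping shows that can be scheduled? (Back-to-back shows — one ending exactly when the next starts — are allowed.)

2

By end time: (0,8), (7,9), (11,12), (5,13), (8,15).
Pick (0,8); next start ≥ 8 → (11,12).
Selected 2 shows.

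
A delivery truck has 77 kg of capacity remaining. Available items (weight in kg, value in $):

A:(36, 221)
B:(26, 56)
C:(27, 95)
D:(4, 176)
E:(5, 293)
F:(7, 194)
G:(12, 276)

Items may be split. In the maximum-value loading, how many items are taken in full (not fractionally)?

Greedy by value/weight ratio, highest first.
Order: E (293/5=58.60) > D (176/4=44.00) > F (194/7=27.71) > G (276/12=23.00) > A (221/36=6.14) > C (95/27=3.52) > B (56/26=2.15)
Fill: take E (5 @ 293) → take D (4 @ 176) → take F (7 @ 194) → take G (12 @ 276) → take A (36 @ 221) → take 13/27 of C → 45.74; 77/77 used.
5 item(s) taken whole; one partial (take 13/27 of C).

5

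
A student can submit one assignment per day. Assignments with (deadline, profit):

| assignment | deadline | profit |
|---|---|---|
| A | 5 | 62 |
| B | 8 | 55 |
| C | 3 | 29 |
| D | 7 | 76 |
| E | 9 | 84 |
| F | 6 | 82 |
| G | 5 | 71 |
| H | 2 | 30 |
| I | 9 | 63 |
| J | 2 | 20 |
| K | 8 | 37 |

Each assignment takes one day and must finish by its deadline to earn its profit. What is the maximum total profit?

By profit: E(d9,84), F(d6,82), D(d7,76), G(d5,71), I(d9,63), A(d5,62), B(d8,55), K(d8,37), H(d2,30), C(d3,29), J(d2,20)
E→slot 9; F→slot 6; D→slot 7; G→slot 5; I→slot 8; A→slot 4; B→slot 3; K→slot 2; H→slot 1; C skipped; J skipped.
Profit = 30 + 37 + 55 + 62 + 71 + 82 + 76 + 63 + 84 = 560

560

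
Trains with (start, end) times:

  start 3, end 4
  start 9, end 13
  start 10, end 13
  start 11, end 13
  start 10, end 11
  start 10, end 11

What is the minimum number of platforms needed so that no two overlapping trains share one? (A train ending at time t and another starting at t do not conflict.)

4

Events (time:±→running): 3:+→1 4:-→0 9:+→1 10:+→2 10:+→3 10:+→4 … peak 4.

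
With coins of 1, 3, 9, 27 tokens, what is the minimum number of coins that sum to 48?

4

Greedy: take as many of the largest coin as possible, then repeat with the remainder.
48 = 1×27 + 2×9 + 1×3
Total coins = 1 + 2 + 1 = 4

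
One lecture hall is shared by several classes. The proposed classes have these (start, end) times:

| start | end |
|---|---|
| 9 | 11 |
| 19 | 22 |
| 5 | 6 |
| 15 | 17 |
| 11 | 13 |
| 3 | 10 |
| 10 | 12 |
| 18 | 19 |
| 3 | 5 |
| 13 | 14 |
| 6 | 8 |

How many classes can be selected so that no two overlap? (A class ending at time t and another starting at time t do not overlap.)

9

Sort by end time and greedily take each interval whose start is ≥ the last chosen end.
Sorted by end: (3,5)  (5,6)  (6,8)  (3,10)  (9,11)  (10,12)  (11,13)  (13,14)  (15,17)  (18,19)  (19,22)
take (3,5); take (5,6); take (6,8); take (9,11); take (11,13); take (13,14); take (15,17); take (18,19); take (19,22).
Selected 9 classes.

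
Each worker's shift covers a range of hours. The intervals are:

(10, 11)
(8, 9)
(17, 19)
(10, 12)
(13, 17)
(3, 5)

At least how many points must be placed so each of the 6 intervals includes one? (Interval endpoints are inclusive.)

Sorted: [3,5] [8,9] [10,11] [10,12] [13,17] [17,19]
{[3,5]} hit by 5; {[8,9]} hit by 9; {[10,11],[10,12]} hit by 11; {[13,17],[17,19]} hit by 17.
Points: 5, 9, 11, 17 (4 total).

4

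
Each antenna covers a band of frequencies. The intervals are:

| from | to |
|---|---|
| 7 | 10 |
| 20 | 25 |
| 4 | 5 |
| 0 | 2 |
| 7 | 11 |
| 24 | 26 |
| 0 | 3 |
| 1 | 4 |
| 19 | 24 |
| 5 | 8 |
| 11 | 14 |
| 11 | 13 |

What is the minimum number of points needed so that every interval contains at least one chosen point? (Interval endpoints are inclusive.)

Process intervals by earliest right end; each time one isn't hit yet, stab at its right endpoint.
Sorted: [0,2] [0,3] [1,4] [4,5] [5,8] [7,10] [7,11] [11,13] [11,14] [19,24] [20,25] [24,26]
{[0,2],[0,3],[1,4]} hit by 2; {[4,5],[5,8]} hit by 5; {[7,10],[7,11]} hit by 10; {[11,13],[11,14]} hit by 13; {[19,24],[20,25],[24,26]} hit by 24.
Points: 2, 5, 10, 13, 24 (5 total).

5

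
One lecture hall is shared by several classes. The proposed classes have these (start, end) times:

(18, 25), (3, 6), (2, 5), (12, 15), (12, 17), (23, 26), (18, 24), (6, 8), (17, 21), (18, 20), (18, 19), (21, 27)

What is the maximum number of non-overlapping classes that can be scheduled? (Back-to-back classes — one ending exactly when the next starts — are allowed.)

5

Sort by end time and greedily take each interval whose start is ≥ the last chosen end.
By end time: (2,5), (3,6), (6,8), (12,15), (12,17), (18,19), (18,20), (17,21), (18,24), (18,25), (23,26), (21,27).
Pick (2,5); next start ≥ 5 → (6,8); next start ≥ 8 → (12,15); next start ≥ 15 → (18,19); next start ≥ 19 → (23,26).
Selected 5 classes.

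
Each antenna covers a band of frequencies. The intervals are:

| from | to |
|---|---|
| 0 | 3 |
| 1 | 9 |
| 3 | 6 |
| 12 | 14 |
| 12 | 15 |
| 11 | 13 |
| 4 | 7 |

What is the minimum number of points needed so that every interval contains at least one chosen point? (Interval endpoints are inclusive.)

3

By right end: [0,3]  [3,6]  [4,7]  [1,9]  [11,13]  [12,14]  [12,15]
[0,3] uncovered → point at 3; [4,7] uncovered → point at 7; [11,13] uncovered → point at 13.
Points: 3, 7, 13 (3 total).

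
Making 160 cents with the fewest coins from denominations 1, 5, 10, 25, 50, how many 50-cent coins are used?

160 = 3×50 + 1×10
Count of 50: 3

3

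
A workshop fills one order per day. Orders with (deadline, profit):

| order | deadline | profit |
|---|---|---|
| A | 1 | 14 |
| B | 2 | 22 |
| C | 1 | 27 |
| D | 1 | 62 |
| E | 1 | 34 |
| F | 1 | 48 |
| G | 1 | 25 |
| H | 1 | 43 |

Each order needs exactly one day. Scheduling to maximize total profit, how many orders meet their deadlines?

By profit: D(d1,62), F(d1,48), H(d1,43), E(d1,34), C(d1,27), G(d1,25), B(d2,22), A(d1,14)
D→slot 1; F skipped; H skipped; E skipped; C skipped; G skipped; B→slot 2; A skipped.
2 of 8 scheduled.

2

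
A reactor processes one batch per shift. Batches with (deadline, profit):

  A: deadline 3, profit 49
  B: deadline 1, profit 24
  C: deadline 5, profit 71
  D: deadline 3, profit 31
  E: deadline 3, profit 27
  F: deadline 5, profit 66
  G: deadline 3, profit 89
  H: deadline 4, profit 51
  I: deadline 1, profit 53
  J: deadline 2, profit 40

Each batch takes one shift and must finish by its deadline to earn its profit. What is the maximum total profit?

Profit order: G=89 C=71 F=66 I=53 H=51 A=49 J=40 D=31 E=27 B=24
Assign: G→slot 3, C→slot 5, F→slot 4, I→slot 1, H→slot 2, A skipped, J skipped, D skipped, E skipped, B skipped.
Slots: [1:I] [2:H] [3:G] [4:F] [5:C]
Profit = 53 + 51 + 89 + 66 + 71 = 330

330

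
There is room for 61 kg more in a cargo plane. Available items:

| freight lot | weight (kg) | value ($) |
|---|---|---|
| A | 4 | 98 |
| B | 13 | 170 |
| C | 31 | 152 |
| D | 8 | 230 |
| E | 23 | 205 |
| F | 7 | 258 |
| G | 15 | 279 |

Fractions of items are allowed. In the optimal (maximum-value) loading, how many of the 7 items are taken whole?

5

Ratios (sorted): F 36.86, D 28.75, A 24.50, G 18.60, B 13.08, E 8.91, C 4.90
take F (7 @ 258); take D (8 @ 230); take A (4 @ 98); take G (15 @ 279); take B (13 @ 170); take 14/23 of E → 124.78. Capacity used 61/61.
5 item(s) taken whole; one partial (take 14/23 of E).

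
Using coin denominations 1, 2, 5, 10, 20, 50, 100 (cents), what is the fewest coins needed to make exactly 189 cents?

Use the largest denomination that fits, subtract, and repeat.
189 = 1×100 + 1×50 + 1×20 + 1×10 + 1×5 + 2×2
Total coins = 1 + 1 + 1 + 1 + 1 + 2 = 7

7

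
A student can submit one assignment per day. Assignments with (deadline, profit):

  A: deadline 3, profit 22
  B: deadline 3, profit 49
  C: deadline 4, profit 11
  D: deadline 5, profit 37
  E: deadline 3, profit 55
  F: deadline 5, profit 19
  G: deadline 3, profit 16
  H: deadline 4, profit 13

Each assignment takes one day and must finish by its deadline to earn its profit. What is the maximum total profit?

182

By profit: E(d3,55), B(d3,49), D(d5,37), A(d3,22), F(d5,19), G(d3,16), H(d4,13), C(d4,11)
E→slot 3; B→slot 2; D→slot 5; A→slot 1; F→slot 4; G skipped; H skipped; C skipped.
Profit = 22 + 49 + 55 + 19 + 37 = 182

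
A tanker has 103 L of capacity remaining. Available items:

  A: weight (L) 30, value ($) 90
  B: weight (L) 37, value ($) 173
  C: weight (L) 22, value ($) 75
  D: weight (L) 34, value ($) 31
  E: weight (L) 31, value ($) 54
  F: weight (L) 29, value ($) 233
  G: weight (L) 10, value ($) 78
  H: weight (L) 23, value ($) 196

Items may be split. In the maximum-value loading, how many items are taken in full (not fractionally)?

4

Greedy by value/weight ratio, highest first.
Order: H (196/23=8.52) > F (233/29=8.03) > G (78/10=7.80) > B (173/37=4.68) > C (75/22=3.41) > A (90/30=3.00) > E (54/31=1.74) > D (31/34=0.91)
Fill: take H (23 @ 196) → take F (29 @ 233) → take G (10 @ 78) → take B (37 @ 173) → take 4/22 of C → 13.64; 103/103 used.
4 item(s) taken whole; one partial (take 4/22 of C).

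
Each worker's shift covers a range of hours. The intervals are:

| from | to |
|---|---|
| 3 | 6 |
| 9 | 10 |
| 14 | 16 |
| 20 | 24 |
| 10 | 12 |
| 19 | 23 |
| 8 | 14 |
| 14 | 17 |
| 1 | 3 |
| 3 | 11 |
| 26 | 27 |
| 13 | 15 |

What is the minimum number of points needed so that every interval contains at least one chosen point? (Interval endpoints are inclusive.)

5

Process intervals by earliest right end; each time one isn't hit yet, stab at its right endpoint.
By right end: [1,3]  [3,6]  [9,10]  [3,11]  [10,12]  [8,14]  [13,15]  [14,16]  [14,17]  [19,23]  [20,24]  [26,27]
[1,3] uncovered → point at 3; [9,10] uncovered → point at 10; [13,15] uncovered → point at 15; [19,23] uncovered → point at 23; [26,27] uncovered → point at 27.
Points: 3, 10, 15, 23, 27 (5 total).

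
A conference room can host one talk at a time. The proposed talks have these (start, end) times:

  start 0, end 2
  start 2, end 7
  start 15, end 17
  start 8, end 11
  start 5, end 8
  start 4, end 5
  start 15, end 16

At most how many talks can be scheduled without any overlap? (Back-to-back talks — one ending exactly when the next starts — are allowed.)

Sort by end time and greedily take each interval whose start is ≥ the last chosen end.
By end time: (0,2), (4,5), (2,7), (5,8), (8,11), (15,16), (15,17).
Pick (0,2); next start ≥ 2 → (4,5); next start ≥ 5 → (5,8); next start ≥ 8 → (8,11); next start ≥ 11 → (15,16).
Selected 5 talks.

5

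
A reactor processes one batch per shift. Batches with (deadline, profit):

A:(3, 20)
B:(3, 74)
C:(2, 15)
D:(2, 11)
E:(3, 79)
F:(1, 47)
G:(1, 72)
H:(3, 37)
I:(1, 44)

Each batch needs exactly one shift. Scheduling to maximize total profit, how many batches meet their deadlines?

3

Profit order: E=79 B=74 G=72 F=47 I=44 H=37 A=20 C=15 D=11
Assign: E→slot 3, B→slot 2, G→slot 1, F skipped, I skipped, H skipped, A skipped, C skipped, D skipped.
Slots: [1:G] [2:B] [3:E]
3 of 9 scheduled.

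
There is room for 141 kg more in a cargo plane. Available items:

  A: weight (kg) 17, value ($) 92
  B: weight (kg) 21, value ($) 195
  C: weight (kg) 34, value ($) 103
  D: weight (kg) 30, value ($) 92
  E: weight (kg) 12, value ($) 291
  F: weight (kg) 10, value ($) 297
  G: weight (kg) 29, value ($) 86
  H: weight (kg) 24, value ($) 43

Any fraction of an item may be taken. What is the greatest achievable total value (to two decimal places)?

Ratios (sorted): F 29.70, E 24.25, B 9.29, A 5.41, D 3.07, C 3.03, G 2.97, H 1.79
take F (10 @ 297); take E (12 @ 291); take B (21 @ 195); take A (17 @ 92); take D (30 @ 92); take C (34 @ 103); take 17/29 of G → 50.41. Capacity used 141/141.
Total value = 1120.41

1120.41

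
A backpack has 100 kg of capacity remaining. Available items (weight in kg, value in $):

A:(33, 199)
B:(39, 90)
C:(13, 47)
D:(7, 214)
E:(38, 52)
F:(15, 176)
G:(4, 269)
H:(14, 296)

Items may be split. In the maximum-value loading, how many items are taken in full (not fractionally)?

6

Sort by value per unit weight and fill in that order.
Ratios (sorted): G 67.25, D 30.57, H 21.14, F 11.73, A 6.03, C 3.62, B 2.31, E 1.37
take G (4 @ 269); take D (7 @ 214); take H (14 @ 296); take F (15 @ 176); take A (33 @ 199); take C (13 @ 47); take 14/39 of B → 32.31. Capacity used 100/100.
6 item(s) taken whole; one partial (take 14/39 of B).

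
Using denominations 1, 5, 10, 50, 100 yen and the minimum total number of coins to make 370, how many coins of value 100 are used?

3

Use the largest denomination that fits, subtract, and repeat.
370 − 3×100→70 − 1×50→20 − 2×10→0
Count of 100: 3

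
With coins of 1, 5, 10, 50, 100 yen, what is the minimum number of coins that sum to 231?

6

Greedy: take as many of the largest coin as possible, then repeat with the remainder.
231 = 2×100 + 3×10 + 1×1
Total coins = 2 + 3 + 1 = 6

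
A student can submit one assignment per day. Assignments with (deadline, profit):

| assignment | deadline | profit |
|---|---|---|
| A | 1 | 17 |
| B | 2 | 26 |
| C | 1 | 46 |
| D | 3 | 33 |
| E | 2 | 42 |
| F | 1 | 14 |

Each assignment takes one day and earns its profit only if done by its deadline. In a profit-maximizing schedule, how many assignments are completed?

3

By profit: C(d1,46), E(d2,42), D(d3,33), B(d2,26), A(d1,17), F(d1,14)
C→slot 1; E→slot 2; D→slot 3; B skipped; A skipped; F skipped.
3 of 6 scheduled.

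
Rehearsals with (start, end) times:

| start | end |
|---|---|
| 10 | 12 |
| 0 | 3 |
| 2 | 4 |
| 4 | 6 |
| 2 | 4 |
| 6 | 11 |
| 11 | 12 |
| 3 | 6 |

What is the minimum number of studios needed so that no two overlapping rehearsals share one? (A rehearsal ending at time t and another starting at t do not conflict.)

The answer is the maximum number of intervals overlapping at any instant.
starts: [0, 2, 2, 3, 4, 6, 10, 11]
ends:   [3, 4, 4, 6, 6, 11, 12, 12]
s0→1 s2→2 s2→3  — peak 3.

3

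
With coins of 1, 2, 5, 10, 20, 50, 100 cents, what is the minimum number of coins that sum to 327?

Greedy: take as many of the largest coin as possible, then repeat with the remainder.
327 = 3×100 + 1×20 + 1×5 + 1×2
Total coins = 3 + 1 + 1 + 1 = 6

6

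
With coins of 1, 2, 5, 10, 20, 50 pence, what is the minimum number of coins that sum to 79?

5

79 = 1×50 + 1×20 + 1×5 + 2×2
Total coins = 1 + 1 + 1 + 2 = 5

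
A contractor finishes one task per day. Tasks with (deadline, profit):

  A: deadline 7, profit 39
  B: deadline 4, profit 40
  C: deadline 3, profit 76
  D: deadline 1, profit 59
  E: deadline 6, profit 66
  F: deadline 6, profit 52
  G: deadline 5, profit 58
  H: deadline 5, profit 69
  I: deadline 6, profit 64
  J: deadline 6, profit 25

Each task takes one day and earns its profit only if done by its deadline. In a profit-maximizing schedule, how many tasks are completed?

7

Take jobs in profit order; each goes to the latest open slot no later than its deadline.
By profit: C(d3,76), H(d5,69), E(d6,66), I(d6,64), D(d1,59), G(d5,58), F(d6,52), B(d4,40), A(d7,39), J(d6,25)
C→slot 3; H→slot 5; E→slot 6; I→slot 4; D→slot 1; G→slot 2; F skipped; B skipped; A→slot 7; J skipped.
7 of 10 scheduled.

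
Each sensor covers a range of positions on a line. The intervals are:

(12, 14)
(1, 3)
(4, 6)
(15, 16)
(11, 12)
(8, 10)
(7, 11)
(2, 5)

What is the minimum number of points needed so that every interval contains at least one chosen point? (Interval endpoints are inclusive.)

5

Process intervals by earliest right end; each time one isn't hit yet, stab at its right endpoint.
Sorted: [1,3] [2,5] [4,6] [8,10] [7,11] [11,12] [12,14] [15,16]
{[1,3],[2,5]} hit by 3; {[4,6]} hit by 6; {[8,10],[7,11]} hit by 10; {[11,12],[12,14]} hit by 12; {[15,16]} hit by 16.
Points: 3, 6, 10, 12, 16 (5 total).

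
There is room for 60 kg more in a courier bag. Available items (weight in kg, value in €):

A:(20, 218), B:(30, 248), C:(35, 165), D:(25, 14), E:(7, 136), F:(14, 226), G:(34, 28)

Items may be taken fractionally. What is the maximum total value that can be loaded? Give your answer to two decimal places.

Sort by value per unit weight and fill in that order.
Ratios (sorted): E 19.43, F 16.14, A 10.90, B 8.27, C 4.71, G 0.82, D 0.56
take E (7 @ 136); take F (14 @ 226); take A (20 @ 218); take 19/30 of B → 157.07. Capacity used 60/60.
Total value = 737.07

737.07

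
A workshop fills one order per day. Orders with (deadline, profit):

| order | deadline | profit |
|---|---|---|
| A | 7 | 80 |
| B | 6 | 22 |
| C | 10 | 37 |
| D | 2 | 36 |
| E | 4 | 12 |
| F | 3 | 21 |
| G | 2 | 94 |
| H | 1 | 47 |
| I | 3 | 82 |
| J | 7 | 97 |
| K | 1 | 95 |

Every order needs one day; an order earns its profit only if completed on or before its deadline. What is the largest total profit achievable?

Sort by profit descending; place each in the latest free slot ≤ its deadline.
Profit order: J=97 K=95 G=94 I=82 A=80 H=47 C=37 D=36 B=22 F=21 E=12
Assign: J→slot 7, K→slot 1, G→slot 2, I→slot 3, A→slot 6, H skipped, C→slot 10, D skipped, B→slot 5, F skipped, E→slot 4.
Slots: [1:K] [2:G] [3:I] [4:E] [5:B] [6:A] [7:J] [10:C]
Profit = 95 + 94 + 82 + 12 + 22 + 80 + 97 + 37 = 519

519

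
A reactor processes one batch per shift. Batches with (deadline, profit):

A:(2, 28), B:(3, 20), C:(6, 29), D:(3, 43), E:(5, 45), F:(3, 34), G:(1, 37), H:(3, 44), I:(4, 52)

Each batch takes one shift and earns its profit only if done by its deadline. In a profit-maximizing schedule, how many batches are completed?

6

Profit order: I=52 E=45 H=44 D=43 G=37 F=34 C=29 A=28 B=20
Assign: I→slot 4, E→slot 5, H→slot 3, D→slot 2, G→slot 1, F skipped, C→slot 6, A skipped, B skipped.
Slots: [1:G] [2:D] [3:H] [4:I] [5:E] [6:C]
6 of 9 scheduled.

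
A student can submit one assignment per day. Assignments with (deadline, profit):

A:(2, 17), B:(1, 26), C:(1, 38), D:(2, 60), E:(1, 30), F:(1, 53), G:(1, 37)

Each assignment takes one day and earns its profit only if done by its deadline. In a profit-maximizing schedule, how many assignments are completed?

Sort by profit descending; place each in the latest free slot ≤ its deadline.
Profit order: D=60 F=53 C=38 G=37 E=30 B=26 A=17
Assign: D→slot 2, F→slot 1, C skipped, G skipped, E skipped, B skipped, A skipped.
Slots: [1:F] [2:D]
2 of 7 scheduled.

2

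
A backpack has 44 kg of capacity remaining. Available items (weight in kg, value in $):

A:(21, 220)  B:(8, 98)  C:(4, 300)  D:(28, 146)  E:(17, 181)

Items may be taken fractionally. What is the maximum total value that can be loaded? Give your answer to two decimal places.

736.14

Order: C (300/4=75.00) > B (98/8=12.25) > E (181/17=10.65) > A (220/21=10.48) > D (146/28=5.21)
Fill: take C (4 @ 300) → take B (8 @ 98) → take E (17 @ 181) → take 15/21 of A → 157.14; 44/44 used.
Total value = 736.14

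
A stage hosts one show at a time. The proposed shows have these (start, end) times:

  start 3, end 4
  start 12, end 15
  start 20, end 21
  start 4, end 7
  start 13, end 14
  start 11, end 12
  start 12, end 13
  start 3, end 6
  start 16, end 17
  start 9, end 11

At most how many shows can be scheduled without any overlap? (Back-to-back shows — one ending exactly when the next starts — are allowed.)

By end time: (3,4), (3,6), (4,7), (9,11), (11,12), (12,13), (13,14), (12,15), (16,17), (20,21).
Pick (3,4); next start ≥ 4 → (4,7); next start ≥ 7 → (9,11); next start ≥ 11 → (11,12); next start ≥ 12 → (12,13); next start ≥ 13 → (13,14); next start ≥ 14 → (16,17); next start ≥ 17 → (20,21).
Selected 8 shows.

8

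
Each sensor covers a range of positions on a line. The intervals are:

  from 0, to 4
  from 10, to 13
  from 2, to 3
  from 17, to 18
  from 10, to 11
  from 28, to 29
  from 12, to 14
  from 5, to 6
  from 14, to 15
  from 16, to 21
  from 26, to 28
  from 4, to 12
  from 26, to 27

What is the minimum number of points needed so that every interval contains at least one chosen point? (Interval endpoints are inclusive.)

Sort by right endpoint; whenever an interval is uncovered, place a point at its right end.
By right end: [2,3]  [0,4]  [5,6]  [10,11]  [4,12]  [10,13]  [12,14]  [14,15]  [17,18]  [16,21]  [26,27]  [26,28]  [28,29]
[2,3] uncovered → point at 3; [5,6] uncovered → point at 6; [10,11] uncovered → point at 11; [12,14] uncovered → point at 14; [17,18] uncovered → point at 18; [26,27] uncovered → point at 27; [28,29] uncovered → point at 29.
Points: 3, 6, 11, 14, 18, 27, 29 (7 total).

7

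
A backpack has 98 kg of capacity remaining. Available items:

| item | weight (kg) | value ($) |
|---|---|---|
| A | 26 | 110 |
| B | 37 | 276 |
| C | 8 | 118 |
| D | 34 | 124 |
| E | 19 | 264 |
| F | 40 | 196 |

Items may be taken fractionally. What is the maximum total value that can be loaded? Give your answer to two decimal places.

824.60

Order: C (118/8=14.75) > E (264/19=13.89) > B (276/37=7.46) > F (196/40=4.90) > A (110/26=4.23) > D (124/34=3.65)
Fill: take C (8 @ 118) → take E (19 @ 264) → take B (37 @ 276) → take 34/40 of F → 166.60; 98/98 used.
Total value = 824.60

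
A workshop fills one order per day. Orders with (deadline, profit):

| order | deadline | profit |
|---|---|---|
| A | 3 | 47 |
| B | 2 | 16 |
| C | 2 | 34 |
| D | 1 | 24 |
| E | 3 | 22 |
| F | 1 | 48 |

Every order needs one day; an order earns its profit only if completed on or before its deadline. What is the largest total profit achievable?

By profit: F(d1,48), A(d3,47), C(d2,34), D(d1,24), E(d3,22), B(d2,16)
F→slot 1; A→slot 3; C→slot 2; D skipped; E skipped; B skipped.
Profit = 48 + 34 + 47 = 129

129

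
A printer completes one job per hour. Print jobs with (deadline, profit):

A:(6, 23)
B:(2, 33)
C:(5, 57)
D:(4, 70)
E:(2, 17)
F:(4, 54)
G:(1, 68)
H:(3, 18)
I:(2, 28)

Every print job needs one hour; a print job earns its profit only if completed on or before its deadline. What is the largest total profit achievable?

Sort by profit descending; place each in the latest free slot ≤ its deadline.
Profit order: D=70 G=68 C=57 F=54 B=33 I=28 A=23 H=18 E=17
Assign: D→slot 4, G→slot 1, C→slot 5, F→slot 3, B→slot 2, I skipped, A→slot 6, H skipped, E skipped.
Slots: [1:G] [2:B] [3:F] [4:D] [5:C] [6:A]
Profit = 68 + 33 + 54 + 70 + 57 + 23 = 305

305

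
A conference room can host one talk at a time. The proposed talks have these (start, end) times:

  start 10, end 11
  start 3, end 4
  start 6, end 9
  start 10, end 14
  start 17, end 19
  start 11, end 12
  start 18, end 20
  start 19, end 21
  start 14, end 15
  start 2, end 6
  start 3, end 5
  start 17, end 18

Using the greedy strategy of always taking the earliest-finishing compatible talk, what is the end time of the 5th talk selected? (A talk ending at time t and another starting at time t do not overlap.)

15

Sort by end time and greedily take each interval whose start is ≥ the last chosen end.
By end time: (3,4), (3,5), (2,6), (6,9), (10,11), (11,12), (10,14), (14,15), (17,18), (17,19), (18,20), (19,21).
Pick (3,4); next start ≥ 4 → (6,9); next start ≥ 9 → (10,11); next start ≥ 11 → (11,12); next start ≥ 12 → (14,15); next start ≥ 15 → (17,18); next start ≥ 18 → (18,20).
Selected: (3,4) (6,9) (10,11) (11,12) (14,15) (17,18) (18,20)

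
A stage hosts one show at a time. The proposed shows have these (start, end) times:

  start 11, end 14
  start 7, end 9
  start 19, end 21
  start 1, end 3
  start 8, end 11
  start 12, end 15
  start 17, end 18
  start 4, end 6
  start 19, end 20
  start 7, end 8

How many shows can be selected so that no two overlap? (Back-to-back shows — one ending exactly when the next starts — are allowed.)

Sort by end time and greedily take each interval whose start is ≥ the last chosen end.
By end time: (1,3), (4,6), (7,8), (7,9), (8,11), (11,14), (12,15), (17,18), (19,20), (19,21).
Pick (1,3); next start ≥ 3 → (4,6); next start ≥ 6 → (7,8); next start ≥ 8 → (8,11); next start ≥ 11 → (11,14); next start ≥ 14 → (17,18); next start ≥ 18 → (19,20).
Selected 7 shows.

7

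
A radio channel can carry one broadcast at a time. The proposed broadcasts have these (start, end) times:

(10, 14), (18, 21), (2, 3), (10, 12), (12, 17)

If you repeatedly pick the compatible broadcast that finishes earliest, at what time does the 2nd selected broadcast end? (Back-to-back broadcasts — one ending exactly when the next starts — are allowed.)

Sorted by end: (2,3)  (10,12)  (10,14)  (12,17)  (18,21)
take (2,3); take (10,12); take (12,17); take (18,21).
Selected: (2,3) (10,12) (12,17) (18,21)

12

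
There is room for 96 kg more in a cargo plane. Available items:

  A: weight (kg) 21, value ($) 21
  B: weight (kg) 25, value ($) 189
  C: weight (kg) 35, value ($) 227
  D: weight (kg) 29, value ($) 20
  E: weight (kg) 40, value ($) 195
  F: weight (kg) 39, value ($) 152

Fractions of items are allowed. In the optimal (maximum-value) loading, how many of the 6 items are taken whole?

Order: B (189/25=7.56) > C (227/35=6.49) > E (195/40=4.88) > F (152/39=3.90) > A (21/21=1.00) > D (20/29=0.69)
Fill: take B (25 @ 189) → take C (35 @ 227) → take 36/40 of E → 175.50; 96/96 used.
2 item(s) taken whole; one partial (take 36/40 of E).

2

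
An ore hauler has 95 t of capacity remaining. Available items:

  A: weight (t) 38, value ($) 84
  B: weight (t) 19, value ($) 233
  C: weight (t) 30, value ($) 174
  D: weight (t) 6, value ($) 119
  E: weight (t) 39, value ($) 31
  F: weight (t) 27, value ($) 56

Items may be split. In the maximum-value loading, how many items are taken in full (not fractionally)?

4

Ratios (sorted): D 19.83, B 12.26, C 5.80, A 2.21, F 2.07, E 0.79
take D (6 @ 119); take B (19 @ 233); take C (30 @ 174); take A (38 @ 84); take 2/27 of F → 4.15. Capacity used 95/95.
4 item(s) taken whole; one partial (take 2/27 of F).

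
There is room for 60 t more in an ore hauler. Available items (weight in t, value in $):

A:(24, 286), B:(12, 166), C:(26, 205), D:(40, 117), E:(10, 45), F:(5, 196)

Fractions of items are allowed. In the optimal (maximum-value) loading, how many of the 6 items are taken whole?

3

Ratios (sorted): F 39.20, B 13.83, A 11.92, C 7.88, E 4.50, D 2.92
take F (5 @ 196); take B (12 @ 166); take A (24 @ 286); take 19/26 of C → 149.81. Capacity used 60/60.
3 item(s) taken whole; one partial (take 19/26 of C).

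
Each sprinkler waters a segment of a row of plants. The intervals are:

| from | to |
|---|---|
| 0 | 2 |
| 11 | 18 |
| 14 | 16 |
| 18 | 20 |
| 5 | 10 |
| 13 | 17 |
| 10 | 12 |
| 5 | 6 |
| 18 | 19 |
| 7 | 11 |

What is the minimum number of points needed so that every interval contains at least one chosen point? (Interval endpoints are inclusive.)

5

Process intervals by earliest right end; each time one isn't hit yet, stab at its right endpoint.
Sorted: [0,2] [5,6] [5,10] [7,11] [10,12] [14,16] [13,17] [11,18] [18,19] [18,20]
{[0,2]} hit by 2; {[5,6],[5,10]} hit by 6; {[7,11],[10,12]} hit by 11; {[14,16],[13,17],[11,18]} hit by 16; {[18,19],[18,20]} hit by 19.
Points: 2, 6, 11, 16, 19 (5 total).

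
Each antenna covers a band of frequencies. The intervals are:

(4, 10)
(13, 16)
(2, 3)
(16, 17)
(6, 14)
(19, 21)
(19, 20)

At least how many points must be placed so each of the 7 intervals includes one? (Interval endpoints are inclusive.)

Process intervals by earliest right end; each time one isn't hit yet, stab at its right endpoint.
By right end: [2,3]  [4,10]  [6,14]  [13,16]  [16,17]  [19,20]  [19,21]
[2,3] uncovered → point at 3; [4,10] uncovered → point at 10; [13,16] uncovered → point at 16; [19,20] uncovered → point at 20.
Points: 3, 10, 16, 20 (4 total).

4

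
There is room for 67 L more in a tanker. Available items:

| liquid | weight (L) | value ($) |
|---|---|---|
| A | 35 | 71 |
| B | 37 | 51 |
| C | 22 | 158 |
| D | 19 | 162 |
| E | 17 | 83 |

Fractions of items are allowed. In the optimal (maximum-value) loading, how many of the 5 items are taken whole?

Sort by value per unit weight and fill in that order.
Ratios (sorted): D 8.53, C 7.18, E 4.88, A 2.03, B 1.38
take D (19 @ 162); take C (22 @ 158); take E (17 @ 83); take 9/35 of A → 18.26. Capacity used 67/67.
3 item(s) taken whole; one partial (take 9/35 of A).

3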